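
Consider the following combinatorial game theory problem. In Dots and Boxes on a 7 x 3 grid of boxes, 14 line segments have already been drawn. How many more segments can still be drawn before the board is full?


Grid: 7 x 3 boxes, i.e. 8 rows and 4 columns of dots.
Horizontal edges: (rows + 1) * cols = 8 * 3 = 24
Vertical edges: rows * (cols + 1) = 7 * 4 = 28
Total edges: 24 + 28 = 52
Edges drawn: 14
Remaining: 52 - 14 = 38

38


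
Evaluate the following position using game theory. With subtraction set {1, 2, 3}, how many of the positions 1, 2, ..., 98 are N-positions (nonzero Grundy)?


Subtraction set S = {1, 2, 3}, so G(n) = n mod 4.
G(n) = 0 when n is a multiple of 4.
Multiples of 4 in [1, 98]: 24
N-positions (nonzero Grundy) = 98 - 24 = 74

74


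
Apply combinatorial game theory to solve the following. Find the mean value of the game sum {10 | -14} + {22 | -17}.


G1 = {10 | -14}, G2 = {22 | -17}
Each is a switch {a | b} with numbers a > b; its mean value is (a + b)/2, and mean value is additive over game sums: m(G1 + G2) = m(G1) + m(G2).
Mean of G1 = (10 + (-14))/2 = -4/2 = -2
Mean of G2 = (22 + (-17))/2 = 5/2 = 5/2
Mean of G1 + G2 = -2 + 5/2 = 1/2

1/2


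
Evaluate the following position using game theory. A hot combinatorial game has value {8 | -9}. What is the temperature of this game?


The game is {8 | -9}, a switch {a | b} with numbers a > b.
Cooling {a | b} by t gives {a - t | b + t}, which stops being hot when a - t = b + t, i.e. at t = (a - b)/2. So the temperature of a switch is (a - b)/2.
Temperature = (Left option - Right option) / 2
= (8 - (-9)) / 2
= 17 / 2
= 17/2

17/2


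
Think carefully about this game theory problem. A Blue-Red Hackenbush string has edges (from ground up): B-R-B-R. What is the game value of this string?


Edges (from ground): B-R-B-R
By Berlekamp's sign-expansion rule, a Blue-Red Hackenbush stalk has the value of the surreal number whose sign sequence is the edge sequence with B -> + and R -> -.
Sign sequence: +-+-
Trace the sign expansion in the surreal number tree, starting from 0:
Edge 1: B (sign +) -> bounds (0, +inf), value = 1
Edge 2: R (sign -) -> bounds (0, 1), value = 1/2
Edge 3: B (sign +) -> bounds (1/2, 1), value = 3/4
Edge 4: R (sign -) -> bounds (1/2, 3/4), value = 5/8
Game value = 5/8

5/8


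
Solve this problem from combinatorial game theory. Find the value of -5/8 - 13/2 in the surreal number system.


x = -5/8, y = 13/2
Converting to common denominator: 8
x = -5/8, y = 52/8
x - y = -5/8 - 13/2 = -57/8

-57/8


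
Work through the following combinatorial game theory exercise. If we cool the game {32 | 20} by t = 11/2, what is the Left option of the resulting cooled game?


Original game: {32 | 20} (a switch {a | b} with a > b).
Cooling by t (for t below the temperature (a - b)/2 = 6) taxes each move by t: {a | b} cooled by t is {a - t | b + t}.
Cooling amount: t = 11/2
Cooled Left option: 32 - 11/2 = 53/2
Cooled Right option: 20 + 11/2 = 51/2
Cooled game: {53/2 | 51/2}
Left option = 53/2

53/2


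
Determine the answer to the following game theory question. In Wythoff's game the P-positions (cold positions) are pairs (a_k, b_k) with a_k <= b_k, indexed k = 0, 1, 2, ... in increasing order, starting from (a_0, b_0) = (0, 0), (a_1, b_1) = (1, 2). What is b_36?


By Wythoff's theorem, a_k = floor(k * phi) and b_k = floor(k * phi^2) = a_k + k, where phi = (1 + sqrt(5))/2 is the golden ratio.
phi = (1 + sqrt(5))/2 = 1.618034
phi^2 = phi + 1 = 2.618034
k = 36
k * phi^2 = 36 * 2.618034 = 94.249224
b_36 = floor(k * phi^2) = 94 (check: a_36 + k = 58 + 36 = 94)

94


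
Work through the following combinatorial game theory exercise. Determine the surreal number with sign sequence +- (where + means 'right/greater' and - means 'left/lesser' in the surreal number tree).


Sign expansion: +-
Rule: track bounds (lo, hi), initially (-inf, +inf). On '+', the current value becomes lo and we move to the simplest number in (value, hi): value + 1 if hi = +inf, otherwise the midpoint (value + hi)/2. On '-', the current value becomes hi and we move to value - 1 if lo = -inf, otherwise the midpoint (lo + value)/2.
Start at 0.
Step 1: sign = +, move right. Bounds: (0, +inf). Value = 1
Step 2: sign = -, move left. Bounds: (0, 1). Value = 1/2
The surreal number with sign expansion +- is 1/2.

1/2


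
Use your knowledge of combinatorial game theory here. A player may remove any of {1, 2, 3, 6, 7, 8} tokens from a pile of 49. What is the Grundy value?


The subtraction set is S = {1, 2, 3, 6, 7, 8}.
G(k) = mex{ G(k - s) : s in S, s <= k }. We compute iteratively: G(0) = 0.
G(1) = mex({0}) = 1
G(2) = mex({0, 1}) = 2
G(3) = mex({0, 1, 2}) = 3
G(4) = mex({1, 2, 3}) = 0
G(5) = mex({0, 2, 3}) = 1
G(6) = mex({0, 1, 3}) = 2
G(7) = mex({0, 1, 2}) = 3
G(8) = mex({0, 1, 2, 3}) = 4
G(9) = mex({1, 2, 3, 4}) = 0
G(10) = mex({0, 2, 3, 4}) = 1
G(11) = mex({0, 1, 3, 4}) = 2
G(12) = mex({0, 1, 2}) = 3
G(13) = mex({1, 2, 3}) = 0
G(14) = mex({0, 2, 3, 4}) = 1
G(15) = mex({0, 1, 3, 4}) = 2
G(16) = mex({0, 1, 2, 4}) = 3
Observe that G(9)..G(16) = 0, 1, 2, 3, 0, 1, 2, 3 repeats G(0)..G(7) = 0, 1, 2, 3, 0, 1, 2, 3.
For k >= max(S) = 8, G(k) is determined by the previous 8 values G(k-8)..G(k-1); a window of 8 consecutive values has recurred shifted by 9, so by induction G(k + 9) = G(k) for all k >= 0: the sequence is periodic from the start with period 9.
One period: G(0..8) = 0, 1, 2, 3, 0, 1, 2, 3, 4.
49 mod 9 = 4, so G(49) = G(4) = 0.

0


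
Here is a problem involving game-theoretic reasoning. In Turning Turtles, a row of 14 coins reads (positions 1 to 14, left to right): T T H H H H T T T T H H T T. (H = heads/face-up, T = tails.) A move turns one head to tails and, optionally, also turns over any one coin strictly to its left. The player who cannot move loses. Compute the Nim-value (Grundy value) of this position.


Coins: T T H H H H T T T T H H T T
Key fact: a single head at position k behaves exactly like a Nim heap of size k (turning it to T and optionally flipping a coin at j < k corresponds to moving the heap from k to j, or to 0), and heads combine as a disjunctive sum (two heads at the same place would cancel, matching j XOR j = 0). So the Nim-value is the XOR of the 1-indexed positions of the heads.
Face-up positions (1-indexed): [3, 4, 5, 6, 11, 12]
XOR 0 with 3: 0 XOR 3 = 3
XOR 3 with 4: 3 XOR 4 = 7
XOR 7 with 5: 7 XOR 5 = 2
XOR 2 with 6: 2 XOR 6 = 4
XOR 4 with 11: 4 XOR 11 = 15
XOR 15 with 12: 15 XOR 12 = 3
Nim-value = 3

3


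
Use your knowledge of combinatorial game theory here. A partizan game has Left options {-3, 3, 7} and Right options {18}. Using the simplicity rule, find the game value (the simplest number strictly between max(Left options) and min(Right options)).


Left options: {-3, 3, 7}, max = 7
Right options: {18}, min = 18
All options are numbers and max(Left) < min(Right), so by the simplicity theorem the value is the simplest (earliest-born) number strictly between 7 and 18.
Integers 8 through 17 all lie strictly between 7 and 18.
Among integers, the simplest (lowest birthday = smallest |n|; 0 is born on day 0, +-n on day n) is 8.
No non-integer in the interval can be simpler: if x is a non-integer in the interval, then floor(x) or ceil(x) also lies in the interval (the interval contains an integer), and both are proper prefixes of x's sign expansion, i.e. born earlier. So the game value is 8.
Game value = 8

8


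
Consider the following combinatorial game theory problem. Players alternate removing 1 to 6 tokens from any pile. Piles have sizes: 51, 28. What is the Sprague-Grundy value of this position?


Subtraction set: {1, 2, 3, 4, 5, 6}
For this subtraction set, G(n) = n mod 7 (period = max + 1 = 7).
Pile 1 (size 51): G(51) = 51 mod 7 = 2
Pile 2 (size 28): G(28) = 28 mod 7 = 0
Total Grundy value = XOR of all: 2 XOR 0 = 2

2


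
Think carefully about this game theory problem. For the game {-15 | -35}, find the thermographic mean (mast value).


Game = {-15 | -35}, a switch {a | b} with numbers a > b.
Its thermograph has left wall a - t and right wall b + t, which meet at t = (a - b)/2, where both equal (a + b)/2. So the mast (mean value) is at (a + b)/2.
Mean = (-15 + (-35))/2 = -50/2 = -25

-25


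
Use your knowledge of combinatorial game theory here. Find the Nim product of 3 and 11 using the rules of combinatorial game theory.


Nim multiplication is bilinear over XOR: (u XOR v) * w = (u*w) XOR (v*w).
So we split each operand into its bit components and XOR the pairwise Nim products.
3 = 1 + 2 (as XOR of powers of 2).
11 = 1 + 2 + 8 (as XOR of powers of 2).
Using the standard Nim-product table on single bits:
  2*2 = 3,   2*4 = 8,   2*8 = 12,
  4*4 = 6,   4*8 = 11,  8*8 = 13,
and  1*x = x (identity), k*l = l*k (commutative).
Pairwise Nim products:
  1 * 1 = 1
  1 * 2 = 2
  1 * 8 = 8
  2 * 1 = 2
  2 * 2 = 3
  2 * 8 = 12
XOR them: 1 XOR 2 XOR 8 XOR 2 XOR 3 XOR 12 = 6.
Result: 3 * 11 = 6 (in Nim).

6


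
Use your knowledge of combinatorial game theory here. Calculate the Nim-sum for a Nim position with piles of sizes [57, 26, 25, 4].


We need the XOR (exclusive or) of all pile sizes.
After XOR-ing pile 1 (size 57): 0 XOR 57 = 57
After XOR-ing pile 2 (size 26): 57 XOR 26 = 35
After XOR-ing pile 3 (size 25): 35 XOR 25 = 58
After XOR-ing pile 4 (size 4): 58 XOR 4 = 62
The Nim-value of this position is 62.

62


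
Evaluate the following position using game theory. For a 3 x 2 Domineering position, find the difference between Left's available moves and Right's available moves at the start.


Board is 3 x 2 (rows x cols).
Left (vertical) placements: (rows-1) * cols = 2 * 2 = 4
Right (horizontal) placements: rows * (cols-1) = 3 * 1 = 3
Advantage = Left - Right = 4 - 3 = 1

1


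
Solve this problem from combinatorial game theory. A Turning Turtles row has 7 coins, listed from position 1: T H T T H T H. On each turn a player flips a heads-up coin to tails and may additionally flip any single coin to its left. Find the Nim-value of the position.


Coins: T H T T H T H
Key fact: a single head at position k behaves exactly like a Nim heap of size k (turning it to T and optionally flipping a coin at j < k corresponds to moving the heap from k to j, or to 0), and heads combine as a disjunctive sum (two heads at the same place would cancel, matching j XOR j = 0). So the Nim-value is the XOR of the 1-indexed positions of the heads.
Face-up positions (1-indexed): [2, 5, 7]
XOR 0 with 2: 0 XOR 2 = 2
XOR 2 with 5: 2 XOR 5 = 7
XOR 7 with 7: 7 XOR 7 = 0
Nim-value = 0

0


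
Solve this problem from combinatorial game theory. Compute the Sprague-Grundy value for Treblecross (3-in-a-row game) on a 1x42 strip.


Treblecross: place X on empty cells; 3-in-a-row wins.
Playing within two cells of an existing X lets the opponent win at once, so sensible play treats the cells i-2..i+2 around each X as dead. The player left with no safe cell loses, so this is a normal-play take-away game on strips of safe cells.
Placing X at cell i (0-indexed) of a strip of k safe cells leaves independent strips of sizes max(0, i-2) and max(0, k-i-3). Hence G(k) = mex{ G(max(0,i-2)) XOR G(max(0,k-i-3)) : 0 <= i < k }, with G(0) = 0.
G(1): splits (0,0):0^0=0 -> mex({0}) = 1
G(2): splits (0,0):0^0=0 -> mex({0}) = 1
G(3): splits (0,0):0^0=0 -> mex({0}) = 1
G(4): splits (0,1):0^1=1 (0,0):0^0=0 -> mex({0, 1}) = 2
G(5): splits (0,2):0^1=1 (0,1):0^1=1 (0,0):0^0=0 -> mex({0, 1}) = 2
G(6) = mex({1}) = 0
G(7) = mex({0, 1, 2}) = 3
G(8) = mex({0, 1, 2}) = 3
G(9) = mex({0, 2}) = 1
G(10) = mex({0, 2, 3}) = 1
G(11) = mex({0, 3}) = 1
G(12) = mex({1, 3}) = 0
G(13) = mex({0, 1, 2, 3}) = 4
G(14) = mex({0, 1, 2}) = 3
G(15) = mex({0, 1, 2}) = 3
G(16) = mex({0, 1, 2, 4}) = 3
G(17) = mex({0, 1, 3, 4}) = 2
G(18) = mex({0, 1, 3, 4}) = 2
G(19) = mex({0, 1, 3, 5}) = 2
G(20) = mex({0, 1, 2, 3, 5}) = 4
G(21) = mex({0, 1, 2, 3, 5}) = 4
G(22) = mex({1, 2, 6}) = 0
G(23) = mex({0, 1, 2, 3, 4, 6}) = 5
G(24) = mex({0, 1, 2, 3, 4}) = 5
G(25) = mex({0, 1, 3, 4, 7}) = 2
G(26) = mex({0, 1, 3, 4, 5, 7}) = 2
G(27) = mex({0, 1, 3, 5}) = 2
G(28) = mex({0, 1, 2, 5}) = 3
G(29) = mex({0, 1, 2, 4, 5, 6}) = 3
G(30) = mex({1, 2, 4, 6}) = 0
G(31) = mex({0, 1, 2, 3, 4, 6}) = 5
G(32) = mex({1, 2, 3, 4, 7}) = 0
G(33) = mex({0, 3, 7}) = 1
G(34) = mex({0, 2, 3, 5, 7}) = 1
G(35) = mex({0, 2, 3, 5, 6}) = 1
G(36) = mex({0, 1, 2, 5, 6}) = 3
G(37) = mex({0, 1, 2, 4, 5, 6}) = 3
G(38) = mex({0, 1, 2, 4}) = 3
G(39) = mex({0, 1, 2, 3, 4, 7}) = 5
G(40) = mex({0, 1, 2, 3, 4, 5, 7}) = 6
G(41) = mex({0, 1, 2, 3, 5, 7}) = 4
G(42) = mex({0, 1, 2, 3, 5, 6, 7}) = 4
Therefore G(42) = 4.

4


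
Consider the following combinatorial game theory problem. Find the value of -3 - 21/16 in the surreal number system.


x = -3, y = 21/16
Converting to common denominator: 16
x = -48/16, y = 21/16
x - y = -3 - 21/16 = -69/16

-69/16


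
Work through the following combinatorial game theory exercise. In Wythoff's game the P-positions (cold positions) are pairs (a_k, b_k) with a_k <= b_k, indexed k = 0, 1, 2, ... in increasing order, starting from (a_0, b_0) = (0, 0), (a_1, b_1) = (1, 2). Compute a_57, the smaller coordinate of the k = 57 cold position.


By Wythoff's theorem, a_k = floor(k * phi) and b_k = floor(k * phi^2) = a_k + k, where phi = (1 + sqrt(5))/2 is the golden ratio.
phi = (1 + sqrt(5))/2 = 1.618034
k = 57
k * phi = 57 * 1.618034 = 92.227937
a_57 = floor(k * phi) = 92

92


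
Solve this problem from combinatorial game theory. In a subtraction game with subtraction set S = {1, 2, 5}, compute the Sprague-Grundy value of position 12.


The subtraction set is S = {1, 2, 5}.
G(k) = mex{ G(k - s) : s in S, s <= k }. We compute iteratively: G(0) = 0.
G(1) = mex({0}) = 1
G(2) = mex({0, 1}) = 2
G(3) = mex({1, 2}) = 0
G(4) = mex({0, 2}) = 1
G(5) = mex({0, 1}) = 2
G(6) = mex({1, 2}) = 0
G(7) = mex({0, 2}) = 1
Observe that G(3)..G(7) = 0, 1, 2, 0, 1 repeats G(0)..G(4) = 0, 1, 2, 0, 1.
For k >= max(S) = 5, G(k) is determined by the previous 5 values G(k-5)..G(k-1); a window of 5 consecutive values has recurred shifted by 3, so by induction G(k + 3) = G(k) for all k >= 0: the sequence is periodic from the start with period 3.
One period: G(0..2) = 0, 1, 2.
12 mod 3 = 0, so G(12) = G(0) = 0.

0


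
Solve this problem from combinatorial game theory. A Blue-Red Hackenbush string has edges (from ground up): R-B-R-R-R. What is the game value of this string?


Edges (from ground): R-B-R-R-R
By Berlekamp's sign-expansion rule, a Blue-Red Hackenbush stalk has the value of the surreal number whose sign sequence is the edge sequence with B -> + and R -> -.
Sign sequence: -+---
Trace the sign expansion in the surreal number tree, starting from 0:
Edge 1: R (sign -) -> bounds (-inf, 0), value = -1
Edge 2: B (sign +) -> bounds (-1, 0), value = -1/2
Edge 3: R (sign -) -> bounds (-1, -1/2), value = -3/4
Edge 4: R (sign -) -> bounds (-1, -3/4), value = -7/8
Edge 5: R (sign -) -> bounds (-1, -7/8), value = -15/16
Game value = -15/16

-15/16


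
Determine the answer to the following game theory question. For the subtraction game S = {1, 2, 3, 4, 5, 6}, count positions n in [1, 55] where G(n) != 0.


Subtraction set S = {1, 2, 3, 4, 5, 6}, so G(n) = n mod 7.
G(n) = 0 when n is a multiple of 7.
Multiples of 7 in [1, 55]: 7
N-positions (nonzero Grundy) = 55 - 7 = 48

48


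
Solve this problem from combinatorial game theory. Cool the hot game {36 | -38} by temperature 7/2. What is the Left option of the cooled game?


Original game: {36 | -38} (a switch {a | b} with a > b).
Cooling by t (for t below the temperature (a - b)/2 = 37) taxes each move by t: {a | b} cooled by t is {a - t | b + t}.
Cooling amount: t = 7/2
Cooled Left option: 36 - 7/2 = 65/2
Cooled Right option: -38 + 7/2 = -69/2
Cooled game: {65/2 | -69/2}
Left option = 65/2

65/2


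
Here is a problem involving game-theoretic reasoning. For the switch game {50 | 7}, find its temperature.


The game is {50 | 7}, a switch {a | b} with numbers a > b.
Cooling {a | b} by t gives {a - t | b + t}, which stops being hot when a - t = b + t, i.e. at t = (a - b)/2. So the temperature of a switch is (a - b)/2.
Temperature = (Left option - Right option) / 2
= (50 - (7)) / 2
= 43 / 2
= 43/2

43/2


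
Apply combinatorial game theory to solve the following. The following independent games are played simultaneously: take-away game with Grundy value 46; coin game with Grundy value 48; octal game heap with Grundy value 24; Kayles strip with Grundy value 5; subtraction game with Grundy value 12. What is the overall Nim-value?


By the Sprague-Grundy theorem, the Grundy value of a sum of games is the XOR of individual Grundy values.
take-away game: Grundy value = 46. Running XOR: 0 XOR 46 = 46
coin game: Grundy value = 48. Running XOR: 46 XOR 48 = 30
octal game heap: Grundy value = 24. Running XOR: 30 XOR 24 = 6
Kayles strip: Grundy value = 5. Running XOR: 6 XOR 5 = 3
subtraction game: Grundy value = 12. Running XOR: 3 XOR 12 = 15
The combined Grundy value is 15.

15


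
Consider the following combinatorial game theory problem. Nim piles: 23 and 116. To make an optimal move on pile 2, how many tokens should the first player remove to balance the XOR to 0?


Piles: 23 and 116
Current XOR: 23 XOR 116 = 99 (non-zero, so this is an N-position).
To make the XOR zero, we need to find a move that balances the piles.
For pile 2 (size 116): target = 116 XOR 99 = 23
We reduce pile 2 from 116 to 23.
Tokens removed: 116 - 23 = 93
Verification: 23 XOR 23 = 0

93


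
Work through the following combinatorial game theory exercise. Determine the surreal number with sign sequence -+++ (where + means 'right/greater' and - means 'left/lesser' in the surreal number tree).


Sign expansion: -+++
Rule: track bounds (lo, hi), initially (-inf, +inf). On '+', the current value becomes lo and we move to the simplest number in (value, hi): value + 1 if hi = +inf, otherwise the midpoint (value + hi)/2. On '-', the current value becomes hi and we move to value - 1 if lo = -inf, otherwise the midpoint (lo + value)/2.
Start at 0.
Step 1: sign = -, move left. Bounds: (-inf, 0). Value = -1
Step 2: sign = +, move right. Bounds: (-1, 0). Value = -1/2
Step 3: sign = +, move right. Bounds: (-1/2, 0). Value = -1/4
Step 4: sign = +, move right. Bounds: (-1/4, 0). Value = -1/8
The surreal number with sign expansion -+++ is -1/8.

-1/8


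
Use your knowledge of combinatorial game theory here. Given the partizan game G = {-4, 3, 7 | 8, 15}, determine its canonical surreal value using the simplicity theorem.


Left options: {-4, 3, 7}, max = 7
Right options: {8, 15}, min = 8
All options are numbers and max(Left) < min(Right), so by the simplicity theorem the value is the simplest (earliest-born) number strictly between 7 and 8.
No integer lies strictly between 7 and 8, so the value is the dyadic rational m/2^k in the interval with the smallest k (then m odd); search k = 1, 2, ...:
Denominator 2: 15/2 lies strictly between 7 and 8 -- found.
The simplest number in the interval is 15/2.
Game value = 15/2

15/2


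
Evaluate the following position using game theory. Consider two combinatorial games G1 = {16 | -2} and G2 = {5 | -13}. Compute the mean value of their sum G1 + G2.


G1 = {16 | -2}, G2 = {5 | -13}
Each is a switch {a | b} with numbers a > b; its mean value is (a + b)/2, and mean value is additive over game sums: m(G1 + G2) = m(G1) + m(G2).
Mean of G1 = (16 + (-2))/2 = 14/2 = 7
Mean of G2 = (5 + (-13))/2 = -8/2 = -4
Mean of G1 + G2 = 7 + -4 = 3

3


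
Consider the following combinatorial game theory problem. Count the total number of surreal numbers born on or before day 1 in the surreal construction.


Day 0: {|} = 0 is born. Count = 1.
Day n: the number of surreal numbers born by day n is 2^(n+1) - 1.
By day 0: 2^1 - 1 = 1
By day 1: 2^2 - 1 = 3
By day 1: 3 surreal numbers.

3


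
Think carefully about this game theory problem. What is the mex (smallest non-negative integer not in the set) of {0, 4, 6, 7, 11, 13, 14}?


Set = {0, 4, 6, 7, 11, 13, 14}
0 is in the set.
1 is NOT in the set. This is the mex.
mex = 1

1


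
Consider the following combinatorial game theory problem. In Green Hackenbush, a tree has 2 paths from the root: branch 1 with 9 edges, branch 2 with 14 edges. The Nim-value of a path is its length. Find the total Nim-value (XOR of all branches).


The tree has 2 branches from the ground vertex.
In Green Hackenbush, the Nim-value of a simple path of length k is k.
Branch 1: length 9, Nim-value = 9
Branch 2: length 14, Nim-value = 14
Total Nim-value = XOR of all branch values:
0 XOR 9 = 9
9 XOR 14 = 7
Nim-value of the tree = 7

7


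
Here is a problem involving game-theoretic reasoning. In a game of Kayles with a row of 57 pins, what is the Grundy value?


Kayles: a move removes 1 or 2 adjacent pins from a contiguous row.
Removing pins from a row of k leaves two independent rows (a, b) with a + b = k - 1 (one pin) or a + b = k - 2 (two pins); an end removal gives a = 0.
By Sprague-Grundy, G(k) = mex{ G(a) XOR G(b) } over all these splits. G(0) = 0.
G(1): splits (0,0):0^0=0 -> mex({0}) = 1
G(2): splits (0,1):0^1=1 (0,0):0^0=0 -> mex({0, 1}) = 2
G(3): splits (0,2):0^2=2 (1,1):1^1=0 (0,1):0^1=1 -> mex({0, 1, 2}) = 3
G(4): splits (0,3):0^3=3 (1,2):1^2=3 (0,2):0^2=2 (1,1):1^1=0 -> mex({0, 2, 3}) = 1
G(5): splits (0,4):0^1=1 (1,3):1^3=2 (2,2):2^2=0 (0,3):0^3=3 (1,2):1^2=3 -> mex({0, 1, 2, 3}) = 4
G(6) = mex({0, 1, 2, 4}) = 3
G(7) = mex({0, 1, 3, 4, 5}) = 2
G(8) = mex({0, 2, 3, 5, 6}) = 1
G(9) = mex({0, 1, 2, 3, 6, 7}) = 4
G(10) = mex({0, 1, 3, 4, 5, 7}) = 2
G(11) = mex({0, 1, 2, 3, 4, 5}) = 6
G(12) = mex({0, 1, 2, 3, 5, 6, 7}) = 4
G(13) = mex({0, 2, 3, 4, 6, 7}) = 1
G(14) = mex({0, 1, 4, 5, 6, 7}) = 2
G(15) = mex({0, 1, 2, 3, 4, 5, 6}) = 7
G(16) = mex({0, 2, 3, 5, 6, 7}) = 1
G(17) = mex({0, 1, 2, 3, 5, 6, 7}) = 4
G(18) = mex({0, 1, 2, 4, 5, 6}) = 3
G(19) = mex({0, 1, 3, 4, 5, 7}) = 2
G(20) = mex({0, 2, 3, 4, 5, 6, 7}) = 1
G(21) = mex({0, 1, 2, 3, 5, 6, 7}) = 4
G(22) = mex({0, 1, 2, 3, 4, 5, 7}) = 6
G(23) = mex({0, 1, 2, 3, 4, 5, 6}) = 7
G(24) = mex({0, 1, 2, 3, 5, 6, 7}) = 4
G(25) = mex({0, 2, 3, 4, 6, 7}) = 1
G(26) = mex({0, 1, 3, 4, 5, 6, 7}) = 2
G(27) = mex({0, 1, 2, 3, 4, 5, 6, 7}) = 8
G(28) = mex({0, 1, 2, 3, 4, 6, 7, 8}) = 5
G(29) = mex({0, 1, 2, 3, 5, 6, 7, 8, 9}) = 4
G(30) = mex({0, 1, 2, 3, 4, 5, 6, 9, 10}) = 7
G(31) = mex({0, 1, 3, 4, 5, 7, 10, 11}) = 2
G(32) = mex({0, 2, 3, 4, 5, 6, 7, 9, 11}) = 1
G(33) = mex({0, 1, 2, 3, 4, 5, 6, 7, 9, 12}) = 8
G(34) = mex({0, 1, 2, 3, 4, 5, 7, 8, 11, 12}) = 6
G(35) = mex({0, 1, 2, 3, 4, 5, 6, 8, 9, 10, 11}) = 7
G(36) = mex({0, 1, 2, 3, 5, 6, 7, 9, 10}) = 4
G(37) = mex({0, 2, 3, 4, 6, 7, 9, 10, 11, 12}) = 1
G(38) = mex({0, 1, 3, 4, 5, 6, 7, 9, 10, 11, 12}) = 2
G(39) = mex({0, 1, 2, 4, 5, 6, 7, 9, 10, 12, 14}) = 3
G(40) = mex({0, 2, 3, 4, 6, 7, 11, 12, 14}) = 1
G(41) = mex({0, 1, 2, 3, 5, 6, 7, 9, 10, 11, 12}) = 4
G(42) = mex({0, 1, 2, 3, 4, 5, 6, 9, 10}) = 7
G(43) = mex({0, 1, 3, 4, 5, 7, 9, 10, 12, 15}) = 2
G(44) = mex({0, 2, 3, 4, 5, 6, 7, 9, 10, 12, 15}) = 1
G(45) = mex({0, 1, 2, 3, 4, 5, 6, 7, 9, 10, 12, 14}) = 8
G(46) = mex({0, 1, 3, 4, 5, 7, 8, 11, 12, 14}) = 2
G(47) = mex({0, 1, 2, 3, 4, 5, 6, 8, 9, 10, 11, 12}) = 7
G(48) = mex({0, 1, 2, 3, 5, 6, 7, 9, 10}) = 4
G(49) = mex({0, 2, 3, 4, 6, 7, 9, 10, 11, 12, 15}) = 1
G(50) = mex({0, 1, 4, 5, 6, 7, 9, 11, 12, 14, 15}) = 2
G(51) = mex({0, 1, 2, 3, 4, 5, 6, 7, 9, 12, 14, 15}) = 8
G(52) = mex({0, 2, 3, 4, 5, 6, 7, 8, 11, 12, 15}) = 1
G(53) = mex({0, 1, 2, 3, 5, 6, 7, 8, 9, 10, 11, 12}) = 4
G(54) = mex({0, 1, 2, 3, 4, 5, 6, 9, 10}) = 7
G(55) = mex({0, 1, 3, 4, 5, 7, 9, 10, 11, 12}) = 2
G(56) = mex({0, 2, 3, 4, 5, 6, 7, 9, 10, 11, 12, 13, 14}) = 1
G(57) = mex({0, 1, 2, 3, 5, 6, 7, 9, 10, 12, 13, 14, 15}) = 4
Therefore G(57) = 4.

4


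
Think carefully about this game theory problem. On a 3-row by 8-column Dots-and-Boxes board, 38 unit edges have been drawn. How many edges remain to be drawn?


Grid: 3 x 8 boxes, i.e. 4 rows and 9 columns of dots.
Horizontal edges: (rows + 1) * cols = 4 * 8 = 32
Vertical edges: rows * (cols + 1) = 3 * 9 = 27
Total edges: 32 + 27 = 59
Edges drawn: 38
Remaining: 59 - 38 = 21

21


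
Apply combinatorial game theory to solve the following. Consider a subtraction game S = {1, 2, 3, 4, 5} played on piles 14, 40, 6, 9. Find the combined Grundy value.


Subtraction set: {1, 2, 3, 4, 5}
For this subtraction set, G(n) = n mod 6 (period = max + 1 = 6).
Pile 1 (size 14): G(14) = 14 mod 6 = 2
Pile 2 (size 40): G(40) = 40 mod 6 = 4
Pile 3 (size 6): G(6) = 6 mod 6 = 0
Pile 4 (size 9): G(9) = 9 mod 6 = 3
Total Grundy value = XOR of all: 2 XOR 4 XOR 0 XOR 3 = 5

5


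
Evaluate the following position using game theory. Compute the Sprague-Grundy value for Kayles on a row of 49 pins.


Kayles: a move removes 1 or 2 adjacent pins from a contiguous row.
Removing pins from a row of k leaves two independent rows (a, b) with a + b = k - 1 (one pin) or a + b = k - 2 (two pins); an end removal gives a = 0.
By Sprague-Grundy, G(k) = mex{ G(a) XOR G(b) } over all these splits. G(0) = 0.
G(1): splits (0,0):0^0=0 -> mex({0}) = 1
G(2): splits (0,1):0^1=1 (0,0):0^0=0 -> mex({0, 1}) = 2
G(3): splits (0,2):0^2=2 (1,1):1^1=0 (0,1):0^1=1 -> mex({0, 1, 2}) = 3
G(4): splits (0,3):0^3=3 (1,2):1^2=3 (0,2):0^2=2 (1,1):1^1=0 -> mex({0, 2, 3}) = 1
G(5): splits (0,4):0^1=1 (1,3):1^3=2 (2,2):2^2=0 (0,3):0^3=3 (1,2):1^2=3 -> mex({0, 1, 2, 3}) = 4
G(6) = mex({0, 1, 2, 4}) = 3
G(7) = mex({0, 1, 3, 4, 5}) = 2
G(8) = mex({0, 2, 3, 5, 6}) = 1
G(9) = mex({0, 1, 2, 3, 6, 7}) = 4
G(10) = mex({0, 1, 3, 4, 5, 7}) = 2
G(11) = mex({0, 1, 2, 3, 4, 5}) = 6
G(12) = mex({0, 1, 2, 3, 5, 6, 7}) = 4
G(13) = mex({0, 2, 3, 4, 6, 7}) = 1
G(14) = mex({0, 1, 4, 5, 6, 7}) = 2
G(15) = mex({0, 1, 2, 3, 4, 5, 6}) = 7
G(16) = mex({0, 2, 3, 5, 6, 7}) = 1
G(17) = mex({0, 1, 2, 3, 5, 6, 7}) = 4
G(18) = mex({0, 1, 2, 4, 5, 6}) = 3
G(19) = mex({0, 1, 3, 4, 5, 7}) = 2
G(20) = mex({0, 2, 3, 4, 5, 6, 7}) = 1
G(21) = mex({0, 1, 2, 3, 5, 6, 7}) = 4
G(22) = mex({0, 1, 2, 3, 4, 5, 7}) = 6
G(23) = mex({0, 1, 2, 3, 4, 5, 6}) = 7
G(24) = mex({0, 1, 2, 3, 5, 6, 7}) = 4
G(25) = mex({0, 2, 3, 4, 6, 7}) = 1
G(26) = mex({0, 1, 3, 4, 5, 6, 7}) = 2
G(27) = mex({0, 1, 2, 3, 4, 5, 6, 7}) = 8
G(28) = mex({0, 1, 2, 3, 4, 6, 7, 8}) = 5
G(29) = mex({0, 1, 2, 3, 5, 6, 7, 8, 9}) = 4
G(30) = mex({0, 1, 2, 3, 4, 5, 6, 9, 10}) = 7
G(31) = mex({0, 1, 3, 4, 5, 7, 10, 11}) = 2
G(32) = mex({0, 2, 3, 4, 5, 6, 7, 9, 11}) = 1
G(33) = mex({0, 1, 2, 3, 4, 5, 6, 7, 9, 12}) = 8
G(34) = mex({0, 1, 2, 3, 4, 5, 7, 8, 11, 12}) = 6
G(35) = mex({0, 1, 2, 3, 4, 5, 6, 8, 9, 10, 11}) = 7
G(36) = mex({0, 1, 2, 3, 5, 6, 7, 9, 10}) = 4
G(37) = mex({0, 2, 3, 4, 6, 7, 9, 10, 11, 12}) = 1
G(38) = mex({0, 1, 3, 4, 5, 6, 7, 9, 10, 11, 12}) = 2
G(39) = mex({0, 1, 2, 4, 5, 6, 7, 9, 10, 12, 14}) = 3
G(40) = mex({0, 2, 3, 4, 6, 7, 11, 12, 14}) = 1
G(41) = mex({0, 1, 2, 3, 5, 6, 7, 9, 10, 11, 12}) = 4
G(42) = mex({0, 1, 2, 3, 4, 5, 6, 9, 10}) = 7
G(43) = mex({0, 1, 3, 4, 5, 7, 9, 10, 12, 15}) = 2
G(44) = mex({0, 2, 3, 4, 5, 6, 7, 9, 10, 12, 15}) = 1
G(45) = mex({0, 1, 2, 3, 4, 5, 6, 7, 9, 10, 12, 14}) = 8
G(46) = mex({0, 1, 3, 4, 5, 7, 8, 11, 12, 14}) = 2
G(47) = mex({0, 1, 2, 3, 4, 5, 6, 8, 9, 10, 11, 12}) = 7
G(48) = mex({0, 1, 2, 3, 5, 6, 7, 9, 10}) = 4
G(49) = mex({0, 2, 3, 4, 6, 7, 9, 10, 11, 12, 15}) = 1
Therefore G(49) = 1.

1


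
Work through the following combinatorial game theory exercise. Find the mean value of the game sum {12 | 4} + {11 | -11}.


G1 = {12 | 4}, G2 = {11 | -11}
Each is a switch {a | b} with numbers a > b; its mean value is (a + b)/2, and mean value is additive over game sums: m(G1 + G2) = m(G1) + m(G2).
Mean of G1 = (12 + (4))/2 = 16/2 = 8
Mean of G2 = (11 + (-11))/2 = 0/2 = 0
Mean of G1 + G2 = 8 + 0 = 8

8


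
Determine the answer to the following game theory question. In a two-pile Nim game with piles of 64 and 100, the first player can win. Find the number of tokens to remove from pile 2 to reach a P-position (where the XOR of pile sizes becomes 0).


Piles: 64 and 100
Current XOR: 64 XOR 100 = 36 (non-zero, so this is an N-position).
To make the XOR zero, we need to find a move that balances the piles.
For pile 2 (size 100): target = 100 XOR 36 = 64
We reduce pile 2 from 100 to 64.
Tokens removed: 100 - 64 = 36
Verification: 64 XOR 64 = 0

36


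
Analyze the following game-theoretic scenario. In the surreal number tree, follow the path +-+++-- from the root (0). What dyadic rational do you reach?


Sign expansion: +-+++--
Rule: track bounds (lo, hi), initially (-inf, +inf). On '+', the current value becomes lo and we move to the simplest number in (value, hi): value + 1 if hi = +inf, otherwise the midpoint (value + hi)/2. On '-', the current value becomes hi and we move to value - 1 if lo = -inf, otherwise the midpoint (lo + value)/2.
Start at 0.
Step 1: sign = +, move right. Bounds: (0, +inf). Value = 1
Step 2: sign = -, move left. Bounds: (0, 1). Value = 1/2
Step 3: sign = +, move right. Bounds: (1/2, 1). Value = 3/4
Step 4: sign = +, move right. Bounds: (3/4, 1). Value = 7/8
Step 5: sign = +, move right. Bounds: (7/8, 1). Value = 15/16
Step 6: sign = -, move left. Bounds: (7/8, 15/16). Value = 29/32
Step 7: sign = -, move left. Bounds: (7/8, 29/32). Value = 57/64
The surreal number with sign expansion +-+++-- is 57/64.

57/64


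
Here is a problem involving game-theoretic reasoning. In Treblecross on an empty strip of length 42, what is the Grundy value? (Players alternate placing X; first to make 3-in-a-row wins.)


Treblecross: place X on empty cells; 3-in-a-row wins.
Playing within two cells of an existing X lets the opponent win at once, so sensible play treats the cells i-2..i+2 around each X as dead. The player left with no safe cell loses, so this is a normal-play take-away game on strips of safe cells.
Placing X at cell i (0-indexed) of a strip of k safe cells leaves independent strips of sizes max(0, i-2) and max(0, k-i-3). Hence G(k) = mex{ G(max(0,i-2)) XOR G(max(0,k-i-3)) : 0 <= i < k }, with G(0) = 0.
G(1): splits (0,0):0^0=0 -> mex({0}) = 1
G(2): splits (0,0):0^0=0 -> mex({0}) = 1
G(3): splits (0,0):0^0=0 -> mex({0}) = 1
G(4): splits (0,1):0^1=1 (0,0):0^0=0 -> mex({0, 1}) = 2
G(5): splits (0,2):0^1=1 (0,1):0^1=1 (0,0):0^0=0 -> mex({0, 1}) = 2
G(6) = mex({1}) = 0
G(7) = mex({0, 1, 2}) = 3
G(8) = mex({0, 1, 2}) = 3
G(9) = mex({0, 2}) = 1
G(10) = mex({0, 2, 3}) = 1
G(11) = mex({0, 3}) = 1
G(12) = mex({1, 3}) = 0
G(13) = mex({0, 1, 2, 3}) = 4
G(14) = mex({0, 1, 2}) = 3
G(15) = mex({0, 1, 2}) = 3
G(16) = mex({0, 1, 2, 4}) = 3
G(17) = mex({0, 1, 3, 4}) = 2
G(18) = mex({0, 1, 3, 4}) = 2
G(19) = mex({0, 1, 3, 5}) = 2
G(20) = mex({0, 1, 2, 3, 5}) = 4
G(21) = mex({0, 1, 2, 3, 5}) = 4
G(22) = mex({1, 2, 6}) = 0
G(23) = mex({0, 1, 2, 3, 4, 6}) = 5
G(24) = mex({0, 1, 2, 3, 4}) = 5
G(25) = mex({0, 1, 3, 4, 7}) = 2
G(26) = mex({0, 1, 3, 4, 5, 7}) = 2
G(27) = mex({0, 1, 3, 5}) = 2
G(28) = mex({0, 1, 2, 5}) = 3
G(29) = mex({0, 1, 2, 4, 5, 6}) = 3
G(30) = mex({1, 2, 4, 6}) = 0
G(31) = mex({0, 1, 2, 3, 4, 6}) = 5
G(32) = mex({1, 2, 3, 4, 7}) = 0
G(33) = mex({0, 3, 7}) = 1
G(34) = mex({0, 2, 3, 5, 7}) = 1
G(35) = mex({0, 2, 3, 5, 6}) = 1
G(36) = mex({0, 1, 2, 5, 6}) = 3
G(37) = mex({0, 1, 2, 4, 5, 6}) = 3
G(38) = mex({0, 1, 2, 4}) = 3
G(39) = mex({0, 1, 2, 3, 4, 7}) = 5
G(40) = mex({0, 1, 2, 3, 4, 5, 7}) = 6
G(41) = mex({0, 1, 2, 3, 5, 7}) = 4
G(42) = mex({0, 1, 2, 3, 5, 6, 7}) = 4
Therefore G(42) = 4.

4


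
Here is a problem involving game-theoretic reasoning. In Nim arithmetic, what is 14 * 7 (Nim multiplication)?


Nim multiplication is bilinear over XOR: (u XOR v) * w = (u*w) XOR (v*w).
So we split each operand into its bit components and XOR the pairwise Nim products.
14 = 2 + 4 + 8 (as XOR of powers of 2).
7 = 1 + 2 + 4 (as XOR of powers of 2).
Using the standard Nim-product table on single bits:
  2*2 = 3,   2*4 = 8,   2*8 = 12,
  4*4 = 6,   4*8 = 11,  8*8 = 13,
and  1*x = x (identity), k*l = l*k (commutative).
Pairwise Nim products:
  2 * 1 = 2
  2 * 2 = 3
  2 * 4 = 8
  4 * 1 = 4
  4 * 2 = 8
  4 * 4 = 6
  8 * 1 = 8
  8 * 2 = 12
  8 * 4 = 11
XOR them: 2 XOR 3 XOR 8 XOR 4 XOR 8 XOR 6 XOR 8 XOR 12 XOR 11 = 12.
Result: 14 * 7 = 12 (in Nim).

12


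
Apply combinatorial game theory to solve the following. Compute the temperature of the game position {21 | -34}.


The game is {21 | -34}, a switch {a | b} with numbers a > b.
Cooling {a | b} by t gives {a - t | b + t}, which stops being hot when a - t = b + t, i.e. at t = (a - b)/2. So the temperature of a switch is (a - b)/2.
Temperature = (Left option - Right option) / 2
= (21 - (-34)) / 2
= 55 / 2
= 55/2

55/2


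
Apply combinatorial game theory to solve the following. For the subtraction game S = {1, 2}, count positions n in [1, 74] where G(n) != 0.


Subtraction set S = {1, 2}, so G(n) = n mod 3.
G(n) = 0 when n is a multiple of 3.
Multiples of 3 in [1, 74]: 24
N-positions (nonzero Grundy) = 74 - 24 = 50

50


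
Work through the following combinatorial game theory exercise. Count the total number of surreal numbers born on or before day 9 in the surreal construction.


Day 0: {|} = 0 is born. Count = 1.
Day n: the number of surreal numbers born by day n is 2^(n+1) - 1.
By day 0: 2^1 - 1 = 1
By day 1: 2^2 - 1 = 3
By day 2: 2^3 - 1 = 7
By day 3: 2^4 - 1 = 15
By day 4: 2^5 - 1 = 31
By day 5: 2^6 - 1 = 63
By day 6: 2^7 - 1 = 127
By day 7: 2^8 - 1 = 255
By day 8: 2^9 - 1 = 511
By day 9: 2^10 - 1 = 1023
By day 9: 1023 surreal numbers.

1023


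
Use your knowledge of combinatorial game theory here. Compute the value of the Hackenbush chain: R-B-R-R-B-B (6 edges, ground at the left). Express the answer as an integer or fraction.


Edges (from ground): R-B-R-R-B-B
By Berlekamp's sign-expansion rule, a Blue-Red Hackenbush stalk has the value of the surreal number whose sign sequence is the edge sequence with B -> + and R -> -.
Sign sequence: -+--++
Trace the sign expansion in the surreal number tree, starting from 0:
Edge 1: R (sign -) -> bounds (-inf, 0), value = -1
Edge 2: B (sign +) -> bounds (-1, 0), value = -1/2
Edge 3: R (sign -) -> bounds (-1, -1/2), value = -3/4
Edge 4: R (sign -) -> bounds (-1, -3/4), value = -7/8
Edge 5: B (sign +) -> bounds (-7/8, -3/4), value = -13/16
Edge 6: B (sign +) -> bounds (-13/16, -3/4), value = -25/32
Game value = -25/32

-25/32


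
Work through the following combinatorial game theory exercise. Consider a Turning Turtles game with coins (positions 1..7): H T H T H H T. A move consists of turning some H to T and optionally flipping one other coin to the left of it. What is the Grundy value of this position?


Coins: H T H T H H T
Key fact: a single head at position k behaves exactly like a Nim heap of size k (turning it to T and optionally flipping a coin at j < k corresponds to moving the heap from k to j, or to 0), and heads combine as a disjunctive sum (two heads at the same place would cancel, matching j XOR j = 0). So the Nim-value is the XOR of the 1-indexed positions of the heads.
Face-up positions (1-indexed): [1, 3, 5, 6]
XOR 0 with 1: 0 XOR 1 = 1
XOR 1 with 3: 1 XOR 3 = 2
XOR 2 with 5: 2 XOR 5 = 7
XOR 7 with 6: 7 XOR 6 = 1
Nim-value = 1

1


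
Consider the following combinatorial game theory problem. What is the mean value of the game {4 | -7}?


Game = {4 | -7}, a switch {a | b} with numbers a > b.
Its thermograph has left wall a - t and right wall b + t, which meet at t = (a - b)/2, where both equal (a + b)/2. So the mast (mean value) is at (a + b)/2.
Mean = (4 + (-7))/2 = -3/2 = -3/2

-3/2


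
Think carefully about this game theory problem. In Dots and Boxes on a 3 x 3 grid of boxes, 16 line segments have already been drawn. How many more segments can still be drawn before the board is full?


Grid: 3 x 3 boxes, i.e. 4 rows and 4 columns of dots.
Horizontal edges: (rows + 1) * cols = 4 * 3 = 12
Vertical edges: rows * (cols + 1) = 3 * 4 = 12
Total edges: 12 + 12 = 24
Edges drawn: 16
Remaining: 24 - 16 = 8

8


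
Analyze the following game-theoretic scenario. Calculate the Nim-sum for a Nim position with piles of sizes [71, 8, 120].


We need the XOR (exclusive or) of all pile sizes.
After XOR-ing pile 1 (size 71): 0 XOR 71 = 71
After XOR-ing pile 2 (size 8): 71 XOR 8 = 79
After XOR-ing pile 3 (size 120): 79 XOR 120 = 55
The Nim-value of this position is 55.

55


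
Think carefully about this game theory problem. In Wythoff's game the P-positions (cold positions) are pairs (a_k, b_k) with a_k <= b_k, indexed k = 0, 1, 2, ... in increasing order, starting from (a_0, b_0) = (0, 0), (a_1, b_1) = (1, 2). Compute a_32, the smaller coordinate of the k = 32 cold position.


By Wythoff's theorem, a_k = floor(k * phi) and b_k = floor(k * phi^2) = a_k + k, where phi = (1 + sqrt(5))/2 is the golden ratio.
phi = (1 + sqrt(5))/2 = 1.618034
k = 32
k * phi = 32 * 1.618034 = 51.777088
a_32 = floor(k * phi) = 51

51


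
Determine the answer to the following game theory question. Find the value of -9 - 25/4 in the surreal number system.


x = -9, y = 25/4
Converting to common denominator: 4
x = -36/4, y = 25/4
x - y = -9 - 25/4 = -61/4

-61/4


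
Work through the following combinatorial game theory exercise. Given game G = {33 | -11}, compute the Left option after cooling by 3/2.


Original game: {33 | -11} (a switch {a | b} with a > b).
Cooling by t (for t below the temperature (a - b)/2 = 22) taxes each move by t: {a | b} cooled by t is {a - t | b + t}.
Cooling amount: t = 3/2
Cooled Left option: 33 - 3/2 = 63/2
Cooled Right option: -11 + 3/2 = -19/2
Cooled game: {63/2 | -19/2}
Left option = 63/2

63/2


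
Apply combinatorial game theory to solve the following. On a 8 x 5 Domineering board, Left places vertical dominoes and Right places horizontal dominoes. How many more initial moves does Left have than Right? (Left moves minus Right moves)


Board is 8 x 5 (rows x cols).
Left (vertical) placements: (rows-1) * cols = 7 * 5 = 35
Right (horizontal) placements: rows * (cols-1) = 8 * 4 = 32
Advantage = Left - Right = 35 - 32 = 3

3


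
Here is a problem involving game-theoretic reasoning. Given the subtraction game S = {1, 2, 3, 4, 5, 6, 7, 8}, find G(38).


The subtraction set is S = {1, 2, 3, 4, 5, 6, 7, 8}.
G(k) = mex{ G(k - s) : s in S, s <= k }. We compute iteratively: G(0) = 0.
G(1) = mex({0}) = 1
G(2) = mex({0, 1}) = 2
G(3) = mex({0, 1, 2}) = 3
G(4) = mex({0, 1, 2, 3}) = 4
G(5) = mex({0, 1, 2, 3, 4}) = 5
G(6) = mex({0, 1, 2, 3, 4, 5}) = 6
G(7) = mex({0, 1, 2, 3, 4, 5, 6}) = 7
G(8) = mex({0, 1, 2, 3, 4, 5, 6, 7}) = 8
G(9) = mex({1, 2, 3, 4, 5, 6, 7, 8}) = 0
G(10) = mex({0, 2, 3, 4, 5, 6, 7, 8}) = 1
G(11) = mex({0, 1, 3, 4, 5, 6, 7, 8}) = 2
G(12) = mex({0, 1, 2, 4, 5, 6, 7, 8}) = 3
G(13) = mex({0, 1, 2, 3, 5, 6, 7, 8}) = 4
G(14) = mex({0, 1, 2, 3, 4, 6, 7, 8}) = 5
G(15) = mex({0, 1, 2, 3, 4, 5, 7, 8}) = 6
G(16) = mex({0, 1, 2, 3, 4, 5, 6, 8}) = 7
Observe that G(9)..G(16) = 0, 1, 2, 3, 4, 5, 6, 7 repeats G(0)..G(7) = 0, 1, 2, 3, 4, 5, 6, 7.
For k >= max(S) = 8, G(k) is determined by the previous 8 values G(k-8)..G(k-1); a window of 8 consecutive values has recurred shifted by 9, so by induction G(k + 9) = G(k) for all k >= 0: the sequence is periodic from the start with period 9.
One period: G(0..8) = 0, 1, 2, 3, 4, 5, 6, 7, 8.
38 mod 9 = 2, so G(38) = G(2) = 2.

2


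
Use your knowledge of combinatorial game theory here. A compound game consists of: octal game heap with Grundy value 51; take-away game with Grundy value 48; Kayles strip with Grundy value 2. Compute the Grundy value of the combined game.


By the Sprague-Grundy theorem, the Grundy value of a sum of games is the XOR of individual Grundy values.
octal game heap: Grundy value = 51. Running XOR: 0 XOR 51 = 51
take-away game: Grundy value = 48. Running XOR: 51 XOR 48 = 3
Kayles strip: Grundy value = 2. Running XOR: 3 XOR 2 = 1
The combined Grundy value is 1.

1


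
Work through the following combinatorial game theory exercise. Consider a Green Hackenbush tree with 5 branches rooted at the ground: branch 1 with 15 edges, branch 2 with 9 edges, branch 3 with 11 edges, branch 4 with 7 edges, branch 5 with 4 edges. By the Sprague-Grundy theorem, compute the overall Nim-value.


The tree has 5 branches from the ground vertex.
In Green Hackenbush, the Nim-value of a simple path of length k is k.
Branch 1: length 15, Nim-value = 15
Branch 2: length 9, Nim-value = 9
Branch 3: length 11, Nim-value = 11
Branch 4: length 7, Nim-value = 7
Branch 5: length 4, Nim-value = 4
Total Nim-value = XOR of all branch values:
0 XOR 15 = 15
15 XOR 9 = 6
6 XOR 11 = 13
13 XOR 7 = 10
10 XOR 4 = 14
Nim-value of the tree = 14

14
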